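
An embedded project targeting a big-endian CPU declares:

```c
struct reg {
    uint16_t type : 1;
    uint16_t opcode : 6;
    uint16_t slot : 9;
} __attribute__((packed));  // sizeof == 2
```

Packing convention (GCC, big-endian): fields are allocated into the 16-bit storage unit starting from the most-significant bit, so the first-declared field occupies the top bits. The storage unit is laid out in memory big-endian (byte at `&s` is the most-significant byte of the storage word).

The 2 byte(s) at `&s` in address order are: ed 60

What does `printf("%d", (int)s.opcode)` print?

54

[0]=0xed [1]=0x60 (big-endian) → word 0xed60
type:1 @ bit 15 → (0xed60>>15)&0x1 = 0x1
opcode:6 @ bit 9 → (0xed60>>9)&0x3f = 0x36  ←
slot:9 @ bit 0 → (0xed60>>0)&0x1ff = 0x160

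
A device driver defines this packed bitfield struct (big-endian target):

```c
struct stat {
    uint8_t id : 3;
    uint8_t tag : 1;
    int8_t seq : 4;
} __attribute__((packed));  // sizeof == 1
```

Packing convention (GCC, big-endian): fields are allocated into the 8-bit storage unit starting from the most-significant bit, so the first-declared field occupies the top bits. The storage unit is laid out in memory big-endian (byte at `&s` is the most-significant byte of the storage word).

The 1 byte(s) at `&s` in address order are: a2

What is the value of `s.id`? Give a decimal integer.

[0]=0xa2 (big-endian) → word 0xa2
id [5+:3] = (word>>5) & 0x7 = 5  ←
tag [4+:1] = (word>>4) & 0x1 = 0
seq [0+:4] = (word>>0) & 0xf = 2

5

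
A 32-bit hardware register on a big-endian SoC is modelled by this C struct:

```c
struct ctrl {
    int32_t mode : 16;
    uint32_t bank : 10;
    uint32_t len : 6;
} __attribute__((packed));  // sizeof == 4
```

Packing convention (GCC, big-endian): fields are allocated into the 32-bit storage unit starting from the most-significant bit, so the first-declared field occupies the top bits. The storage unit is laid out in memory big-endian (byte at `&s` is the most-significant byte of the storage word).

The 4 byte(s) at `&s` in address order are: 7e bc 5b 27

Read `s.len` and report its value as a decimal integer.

[0]=0x7e [1]=0xbc [2]=0x5b [3]=0x27 (big-endian) → word 0x7ebc5b27
mode:16 @ bit 16 → (0x7ebc5b27>>16)&0xffff = 0x7ebc
bank:10 @ bit 6 → (0x7ebc5b27>>6)&0x3ff = 0x16c
len:6 @ bit 0 → (0x7ebc5b27>>0)&0x3f = 0x27  ←

39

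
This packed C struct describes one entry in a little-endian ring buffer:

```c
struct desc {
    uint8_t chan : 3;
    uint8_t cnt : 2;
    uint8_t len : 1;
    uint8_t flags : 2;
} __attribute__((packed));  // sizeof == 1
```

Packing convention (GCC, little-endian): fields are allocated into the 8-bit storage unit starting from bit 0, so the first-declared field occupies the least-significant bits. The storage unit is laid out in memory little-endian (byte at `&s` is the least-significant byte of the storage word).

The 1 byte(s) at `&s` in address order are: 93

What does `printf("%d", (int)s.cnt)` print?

2

[0]=0x93 (little-endian) → word 0x93
chan [0+:3] = (word>>0) & 0x7 = 3
cnt [3+:2] = (word>>3) & 0x3 = 2  ←
len [5+:1] = (word>>5) & 0x1 = 0
flags [6+:2] = (word>>6) & 0x3 = 2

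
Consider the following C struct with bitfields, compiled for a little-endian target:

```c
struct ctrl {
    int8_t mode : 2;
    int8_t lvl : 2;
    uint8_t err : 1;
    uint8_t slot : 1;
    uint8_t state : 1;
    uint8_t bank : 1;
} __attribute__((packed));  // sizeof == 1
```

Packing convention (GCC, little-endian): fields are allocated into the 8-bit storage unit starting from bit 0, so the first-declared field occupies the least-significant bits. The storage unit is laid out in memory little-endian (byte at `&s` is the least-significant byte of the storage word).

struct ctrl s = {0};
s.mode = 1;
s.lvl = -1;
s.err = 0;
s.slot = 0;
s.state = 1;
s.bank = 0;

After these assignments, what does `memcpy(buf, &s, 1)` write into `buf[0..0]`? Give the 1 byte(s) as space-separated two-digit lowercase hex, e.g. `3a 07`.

mode:2 = 1 → 0x1 << 0 → word 0x01
lvl:2 = -1 → 0x3 << 2 → word 0x0d
err:1 = 0 → 0x0 << 4 → word 0x0d
slot:1 = 0 → 0x0 << 5 → word 0x0d
state:1 = 1 → 0x1 << 6 → word 0x4d
bank:1 = 0 → 0x0 << 7 → word 0x4d
word = 0x4d → little-endian bytes:
  [0]=0x4d

4d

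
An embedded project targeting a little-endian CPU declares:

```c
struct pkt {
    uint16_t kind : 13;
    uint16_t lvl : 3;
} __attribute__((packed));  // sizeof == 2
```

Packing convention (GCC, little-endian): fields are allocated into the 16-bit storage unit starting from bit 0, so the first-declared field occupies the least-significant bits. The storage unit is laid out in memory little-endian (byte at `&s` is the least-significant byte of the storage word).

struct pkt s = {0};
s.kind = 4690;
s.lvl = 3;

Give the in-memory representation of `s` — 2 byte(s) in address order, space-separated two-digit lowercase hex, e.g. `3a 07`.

52 72

kind (13b) val=4690 bits=0x1252 at bit 0: 0x1252
lvl (3b) val=3 bits=0x3 at bit 13: 0x7252
word = 0x7252 → little-endian bytes:
  [0]=0x52  [1]=0x72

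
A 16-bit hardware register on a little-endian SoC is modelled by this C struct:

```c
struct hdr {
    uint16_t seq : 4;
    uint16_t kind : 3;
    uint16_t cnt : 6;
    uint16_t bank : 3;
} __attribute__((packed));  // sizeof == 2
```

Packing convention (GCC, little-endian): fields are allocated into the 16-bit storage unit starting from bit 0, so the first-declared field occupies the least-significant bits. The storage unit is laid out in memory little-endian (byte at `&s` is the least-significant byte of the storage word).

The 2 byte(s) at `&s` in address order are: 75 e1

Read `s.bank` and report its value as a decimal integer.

[0]=0x75 [1]=0xe1 (little-endian) → word 0xe175
seq [0+:4] = (word>>0) & 0xf = 5
kind [4+:3] = (word>>4) & 0x7 = 7
cnt [7+:6] = (word>>7) & 0x3f = 2
bank [13+:3] = (word>>13) & 0x7 = 7  ←

7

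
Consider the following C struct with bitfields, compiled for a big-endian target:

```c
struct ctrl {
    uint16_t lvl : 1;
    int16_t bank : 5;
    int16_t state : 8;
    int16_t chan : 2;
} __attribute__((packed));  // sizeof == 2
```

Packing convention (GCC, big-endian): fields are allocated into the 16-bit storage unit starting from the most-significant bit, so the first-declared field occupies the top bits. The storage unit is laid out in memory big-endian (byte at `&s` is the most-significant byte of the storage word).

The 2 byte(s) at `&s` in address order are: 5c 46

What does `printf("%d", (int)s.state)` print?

17

[0]=0x5c [1]=0x46 (big-endian) → word 0x5c46
lvl:1 @ bit 15 → (0x5c46>>15)&0x1 = 0x0
bank:5 @ bit 10 → (0x5c46>>10)&0x1f = 0x17
state:8 @ bit 2 → (0x5c46>>2)&0xff = 0x11  ←
chan:2 @ bit 0 → (0x5c46>>0)&0x3 = 0x2
state signed 8b, MSB=0: value = 17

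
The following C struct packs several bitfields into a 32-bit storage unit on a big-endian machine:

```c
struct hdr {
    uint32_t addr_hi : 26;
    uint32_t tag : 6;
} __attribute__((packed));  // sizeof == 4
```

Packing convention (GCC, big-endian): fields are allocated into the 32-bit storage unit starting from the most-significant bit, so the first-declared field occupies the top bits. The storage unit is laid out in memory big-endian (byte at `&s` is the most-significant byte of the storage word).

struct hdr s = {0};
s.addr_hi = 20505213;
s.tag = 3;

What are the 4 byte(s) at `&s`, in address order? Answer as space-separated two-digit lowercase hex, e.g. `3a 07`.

addr_hi:26 = 20505213 → 0x138e27d << 6 → word 0x4e389f40
tag:6 = 3 → 0x3 << 0 → word 0x4e389f43
word = 0x4e389f43 → big-endian bytes:
  [0]=0x4e  [1]=0x38  [2]=0x9f  [3]=0x43

4e 38 9f 43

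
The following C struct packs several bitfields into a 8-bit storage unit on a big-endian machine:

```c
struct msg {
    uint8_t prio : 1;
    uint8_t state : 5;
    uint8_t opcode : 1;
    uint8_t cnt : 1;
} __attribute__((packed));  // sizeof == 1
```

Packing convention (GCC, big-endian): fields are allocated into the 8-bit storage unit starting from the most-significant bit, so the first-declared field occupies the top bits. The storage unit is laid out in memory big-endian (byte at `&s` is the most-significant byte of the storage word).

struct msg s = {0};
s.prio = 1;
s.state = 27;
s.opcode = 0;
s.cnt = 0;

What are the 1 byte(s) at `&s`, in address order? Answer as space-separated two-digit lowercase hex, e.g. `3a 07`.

ec

prio (1b) val=1 bits=0x1 at bit 7: 0x80
state (5b) val=27 bits=0x1b at bit 2: 0xec
opcode (1b) val=0 bits=0x0 at bit 1: 0xec
cnt (1b) val=0 bits=0x0 at bit 0: 0xec
word = 0xec → big-endian bytes:
  [0]=0xec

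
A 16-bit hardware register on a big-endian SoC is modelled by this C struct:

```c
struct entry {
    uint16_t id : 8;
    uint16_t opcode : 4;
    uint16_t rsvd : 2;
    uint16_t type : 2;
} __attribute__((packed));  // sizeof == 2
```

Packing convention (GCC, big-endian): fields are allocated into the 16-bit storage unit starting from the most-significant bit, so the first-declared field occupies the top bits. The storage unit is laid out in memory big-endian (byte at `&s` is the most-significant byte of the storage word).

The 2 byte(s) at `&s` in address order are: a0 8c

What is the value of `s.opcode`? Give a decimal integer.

[0]=0xa0 [1]=0x8c (big-endian) → word 0xa08c
id:8 @ bit 8 → (0xa08c>>8)&0xff = 0xa0
opcode:4 @ bit 4 → (0xa08c>>4)&0xf = 0x8  ←
rsvd:2 @ bit 2 → (0xa08c>>2)&0x3 = 0x3
type:2 @ bit 0 → (0xa08c>>0)&0x3 = 0x0

8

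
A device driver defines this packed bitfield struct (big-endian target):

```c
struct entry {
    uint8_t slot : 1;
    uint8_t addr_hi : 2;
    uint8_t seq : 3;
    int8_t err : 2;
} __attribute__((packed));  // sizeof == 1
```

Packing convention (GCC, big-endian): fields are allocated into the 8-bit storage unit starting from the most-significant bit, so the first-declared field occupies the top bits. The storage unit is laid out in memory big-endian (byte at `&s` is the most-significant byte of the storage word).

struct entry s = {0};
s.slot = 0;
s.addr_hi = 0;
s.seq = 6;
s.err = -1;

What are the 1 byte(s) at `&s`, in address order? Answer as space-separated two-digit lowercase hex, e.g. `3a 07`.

1b

slot:1 = 0 → 0x0 << 7 → word 0x00
addr_hi:2 = 0 → 0x0 << 5 → word 0x00
seq:3 = 6 → 0x6 << 2 → word 0x18
err:2 = -1 → 0x3 << 0 → word 0x1b
word = 0x1b → big-endian bytes:
  [0]=0x1b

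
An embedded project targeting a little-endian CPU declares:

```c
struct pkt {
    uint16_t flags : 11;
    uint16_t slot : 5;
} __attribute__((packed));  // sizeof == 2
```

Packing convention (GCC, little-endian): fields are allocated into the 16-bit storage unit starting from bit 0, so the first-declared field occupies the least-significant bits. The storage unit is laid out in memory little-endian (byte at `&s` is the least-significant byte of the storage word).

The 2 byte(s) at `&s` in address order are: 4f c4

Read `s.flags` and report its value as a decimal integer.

[0]=0x4f [1]=0xc4 (little-endian) → word 0xc44f
flags [0+:11] = (word>>0) & 0x7ff = 1103  ←
slot [11+:5] = (word>>11) & 0x1f = 24

1103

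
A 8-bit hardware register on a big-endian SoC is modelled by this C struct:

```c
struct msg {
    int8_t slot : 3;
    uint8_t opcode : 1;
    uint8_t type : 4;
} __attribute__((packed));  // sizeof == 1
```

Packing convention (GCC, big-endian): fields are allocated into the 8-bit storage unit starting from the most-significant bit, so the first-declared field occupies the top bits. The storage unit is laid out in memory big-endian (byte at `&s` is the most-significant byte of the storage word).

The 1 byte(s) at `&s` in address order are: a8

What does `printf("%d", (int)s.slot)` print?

-3

[0]=0xa8 (big-endian) → word 0xa8
slot:3 @ bit 5 → (0xa8>>5)&0x7 = 0x5  ←
opcode:1 @ bit 4 → (0xa8>>4)&0x1 = 0x0
type:4 @ bit 0 → (0xa8>>0)&0xf = 0x8
slot signed 3b, MSB=1: 5 - 8 = -3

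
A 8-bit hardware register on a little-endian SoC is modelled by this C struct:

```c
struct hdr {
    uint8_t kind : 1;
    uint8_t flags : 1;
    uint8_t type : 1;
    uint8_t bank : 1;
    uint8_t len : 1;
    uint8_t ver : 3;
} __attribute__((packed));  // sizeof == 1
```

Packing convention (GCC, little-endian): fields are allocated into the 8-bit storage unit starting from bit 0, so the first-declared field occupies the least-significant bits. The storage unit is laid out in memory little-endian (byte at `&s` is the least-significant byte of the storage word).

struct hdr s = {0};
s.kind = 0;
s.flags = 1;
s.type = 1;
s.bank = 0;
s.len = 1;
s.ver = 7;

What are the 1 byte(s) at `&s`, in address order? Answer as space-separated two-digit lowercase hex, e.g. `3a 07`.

f6

[0+:1] kind=0 & 0x1 = 0x0; word=0x00
[1+:1] flags=1 & 0x1 = 0x1; word=0x02
[2+:1] type=1 & 0x1 = 0x1; word=0x06
[3+:1] bank=0 & 0x1 = 0x0; word=0x06
[4+:1] len=1 & 0x1 = 0x1; word=0x16
[5+:3] ver=7 & 0x7 = 0x7; word=0xf6
word = 0xf6 → little-endian bytes:
  [0]=0xf6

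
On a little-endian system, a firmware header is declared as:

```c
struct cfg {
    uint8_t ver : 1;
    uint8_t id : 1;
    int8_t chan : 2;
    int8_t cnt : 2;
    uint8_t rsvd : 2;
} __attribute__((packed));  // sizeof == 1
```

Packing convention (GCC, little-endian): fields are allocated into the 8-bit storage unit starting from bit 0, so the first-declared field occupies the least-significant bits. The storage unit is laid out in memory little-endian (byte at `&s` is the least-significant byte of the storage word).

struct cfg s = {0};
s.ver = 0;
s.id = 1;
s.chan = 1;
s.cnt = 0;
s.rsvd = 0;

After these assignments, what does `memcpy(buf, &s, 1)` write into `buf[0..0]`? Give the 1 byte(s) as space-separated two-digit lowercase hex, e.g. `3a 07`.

ver:1 = 0 → 0x0 << 0 → word 0x00
id:1 = 1 → 0x1 << 1 → word 0x02
chan:2 = 1 → 0x1 << 2 → word 0x06
cnt:2 = 0 → 0x0 << 4 → word 0x06
rsvd:2 = 0 → 0x0 << 6 → word 0x06
word = 0x06 → little-endian bytes:
  [0]=0x06

06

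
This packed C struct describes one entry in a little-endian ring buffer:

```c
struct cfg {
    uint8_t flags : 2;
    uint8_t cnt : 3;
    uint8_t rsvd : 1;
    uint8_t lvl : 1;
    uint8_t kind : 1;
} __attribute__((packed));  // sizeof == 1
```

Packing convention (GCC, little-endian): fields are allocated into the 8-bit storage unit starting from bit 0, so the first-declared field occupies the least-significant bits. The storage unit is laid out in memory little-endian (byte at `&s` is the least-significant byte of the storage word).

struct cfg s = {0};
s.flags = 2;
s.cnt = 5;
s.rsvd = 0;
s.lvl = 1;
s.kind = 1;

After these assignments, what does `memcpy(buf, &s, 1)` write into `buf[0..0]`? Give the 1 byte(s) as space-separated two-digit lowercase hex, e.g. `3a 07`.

d6

flags (2b) val=2 bits=0x2 at bit 0: 0x02
cnt (3b) val=5 bits=0x5 at bit 2: 0x16
rsvd (1b) val=0 bits=0x0 at bit 5: 0x16
lvl (1b) val=1 bits=0x1 at bit 6: 0x56
kind (1b) val=1 bits=0x1 at bit 7: 0xd6
word = 0xd6 → little-endian bytes:
  [0]=0xd6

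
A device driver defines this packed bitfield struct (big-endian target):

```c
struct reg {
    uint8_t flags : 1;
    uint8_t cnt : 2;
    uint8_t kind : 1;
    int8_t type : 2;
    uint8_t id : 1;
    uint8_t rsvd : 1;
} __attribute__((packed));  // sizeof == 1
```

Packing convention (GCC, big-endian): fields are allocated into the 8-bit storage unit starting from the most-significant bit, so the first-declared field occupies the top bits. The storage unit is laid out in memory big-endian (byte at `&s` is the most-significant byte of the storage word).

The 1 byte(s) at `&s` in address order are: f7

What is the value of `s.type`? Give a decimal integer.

1

[0]=0xf7 (big-endian) → word 0xf7
flags:1 @ bit 7 → (0xf7>>7)&0x1 = 0x1
cnt:2 @ bit 5 → (0xf7>>5)&0x3 = 0x3
kind:1 @ bit 4 → (0xf7>>4)&0x1 = 0x1
type:2 @ bit 2 → (0xf7>>2)&0x3 = 0x1  ←
id:1 @ bit 1 → (0xf7>>1)&0x1 = 0x1
rsvd:1 @ bit 0 → (0xf7>>0)&0x1 = 0x1
type signed 2b, MSB=0: value = 1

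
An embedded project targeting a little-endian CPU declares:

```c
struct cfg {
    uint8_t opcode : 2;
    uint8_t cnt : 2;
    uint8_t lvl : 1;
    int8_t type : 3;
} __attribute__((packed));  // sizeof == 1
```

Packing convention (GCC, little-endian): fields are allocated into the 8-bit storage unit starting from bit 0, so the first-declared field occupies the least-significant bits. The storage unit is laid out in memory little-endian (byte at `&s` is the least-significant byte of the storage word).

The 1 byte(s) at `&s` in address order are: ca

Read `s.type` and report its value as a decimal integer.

-2

[0]=0xca (little-endian) → word 0xca
opcode:2 @ bit 0 → (0xca>>0)&0x3 = 0x2
cnt:2 @ bit 2 → (0xca>>2)&0x3 = 0x2
lvl:1 @ bit 4 → (0xca>>4)&0x1 = 0x0
type:3 @ bit 5 → (0xca>>5)&0x7 = 0x6  ←
type signed 3b, MSB=1: 6 - 8 = -2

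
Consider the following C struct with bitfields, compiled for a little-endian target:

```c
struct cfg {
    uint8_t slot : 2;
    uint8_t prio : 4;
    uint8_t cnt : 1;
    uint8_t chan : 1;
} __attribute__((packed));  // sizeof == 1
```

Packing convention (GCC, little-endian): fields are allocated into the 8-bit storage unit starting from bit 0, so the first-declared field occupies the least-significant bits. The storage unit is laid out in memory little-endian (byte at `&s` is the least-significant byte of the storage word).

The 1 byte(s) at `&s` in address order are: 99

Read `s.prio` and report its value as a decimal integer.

6

[0]=0x99 (little-endian) → word 0x99
slot:2 @ bit 0 → (0x99>>0)&0x3 = 0x1
prio:4 @ bit 2 → (0x99>>2)&0xf = 0x6  ←
cnt:1 @ bit 6 → (0x99>>6)&0x1 = 0x0
chan:1 @ bit 7 → (0x99>>7)&0x1 = 0x1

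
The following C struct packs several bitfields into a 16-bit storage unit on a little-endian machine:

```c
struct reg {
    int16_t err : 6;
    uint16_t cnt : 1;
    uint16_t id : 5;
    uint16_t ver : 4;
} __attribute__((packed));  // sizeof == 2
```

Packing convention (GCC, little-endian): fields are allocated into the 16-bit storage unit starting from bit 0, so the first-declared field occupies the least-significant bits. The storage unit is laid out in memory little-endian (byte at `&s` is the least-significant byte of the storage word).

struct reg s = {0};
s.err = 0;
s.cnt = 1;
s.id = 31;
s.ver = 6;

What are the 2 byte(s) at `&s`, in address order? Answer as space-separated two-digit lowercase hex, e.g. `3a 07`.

c0 6f

[0+:6] err=0 & 0x3f = 0x0; word=0x0000
[6+:1] cnt=1 & 0x1 = 0x1; word=0x0040
[7+:5] id=31 & 0x1f = 0x1f; word=0x0fc0
[12+:4] ver=6 & 0xf = 0x6; word=0x6fc0
word = 0x6fc0 → little-endian bytes:
  [0]=0xc0  [1]=0x6f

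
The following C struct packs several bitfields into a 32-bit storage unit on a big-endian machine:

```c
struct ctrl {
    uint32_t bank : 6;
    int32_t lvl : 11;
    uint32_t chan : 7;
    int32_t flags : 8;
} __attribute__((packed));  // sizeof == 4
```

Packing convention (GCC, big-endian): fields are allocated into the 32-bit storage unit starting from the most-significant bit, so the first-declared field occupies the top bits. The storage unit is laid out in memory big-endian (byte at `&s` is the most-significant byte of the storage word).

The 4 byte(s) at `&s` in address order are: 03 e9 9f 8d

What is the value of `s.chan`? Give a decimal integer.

[0]=0x03 [1]=0xe9 [2]=0x9f [3]=0x8d (big-endian) → word 0x03e99f8d
bank [26+:6] = (word>>26) & 0x3f = 0
lvl [15+:11] = (word>>15) & 0x7ff = 2003
chan [8+:7] = (word>>8) & 0x7f = 31  ←
flags [0+:8] = (word>>0) & 0xff = 141

31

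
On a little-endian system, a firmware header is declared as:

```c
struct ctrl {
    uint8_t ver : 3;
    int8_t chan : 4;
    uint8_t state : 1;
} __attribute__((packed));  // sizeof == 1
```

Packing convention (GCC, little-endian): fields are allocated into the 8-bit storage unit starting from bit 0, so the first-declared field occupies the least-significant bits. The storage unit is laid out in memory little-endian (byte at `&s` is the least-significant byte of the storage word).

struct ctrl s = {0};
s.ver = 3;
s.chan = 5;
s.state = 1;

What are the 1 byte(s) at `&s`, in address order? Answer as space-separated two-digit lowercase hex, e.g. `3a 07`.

ver (3b) val=3 bits=0x3 at bit 0: 0x03
chan (4b) val=5 bits=0x5 at bit 3: 0x2b
state (1b) val=1 bits=0x1 at bit 7: 0xab
word = 0xab → little-endian bytes:
  [0]=0xab

ab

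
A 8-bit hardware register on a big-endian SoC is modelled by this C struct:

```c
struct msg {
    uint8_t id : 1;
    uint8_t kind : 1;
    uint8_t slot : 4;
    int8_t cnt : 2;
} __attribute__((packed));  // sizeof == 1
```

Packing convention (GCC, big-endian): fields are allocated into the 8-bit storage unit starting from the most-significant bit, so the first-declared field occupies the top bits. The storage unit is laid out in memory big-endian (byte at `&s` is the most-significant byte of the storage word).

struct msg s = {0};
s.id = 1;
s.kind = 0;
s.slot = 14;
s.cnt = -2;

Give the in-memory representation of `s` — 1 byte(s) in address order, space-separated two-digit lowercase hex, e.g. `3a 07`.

ba

id (1b) val=1 bits=0x1 at bit 7: 0x80
kind (1b) val=0 bits=0x0 at bit 6: 0x80
slot (4b) val=14 bits=0xe at bit 2: 0xb8
cnt (2b) val=-2 bits=0x2 at bit 0: 0xba
word = 0xba → big-endian bytes:
  [0]=0xba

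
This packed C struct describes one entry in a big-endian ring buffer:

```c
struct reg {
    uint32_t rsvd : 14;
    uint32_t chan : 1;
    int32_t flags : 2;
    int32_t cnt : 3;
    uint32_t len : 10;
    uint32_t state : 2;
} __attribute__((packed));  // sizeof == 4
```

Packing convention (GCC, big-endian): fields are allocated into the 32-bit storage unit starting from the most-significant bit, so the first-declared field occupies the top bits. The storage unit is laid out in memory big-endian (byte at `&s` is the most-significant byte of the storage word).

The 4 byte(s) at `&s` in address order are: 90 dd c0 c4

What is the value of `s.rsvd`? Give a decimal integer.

9271

[0]=0x90 [1]=0xdd [2]=0xc0 [3]=0xc4 (big-endian) → word 0x90ddc0c4
rsvd:14 @ bit 18 → (0x90ddc0c4>>18)&0x3fff = 0x2437  ←
chan:1 @ bit 17 → (0x90ddc0c4>>17)&0x1 = 0x0
flags:2 @ bit 15 → (0x90ddc0c4>>15)&0x3 = 0x3
cnt:3 @ bit 12 → (0x90ddc0c4>>12)&0x7 = 0x4
len:10 @ bit 2 → (0x90ddc0c4>>2)&0x3ff = 0x31
state:2 @ bit 0 → (0x90ddc0c4>>0)&0x3 = 0x0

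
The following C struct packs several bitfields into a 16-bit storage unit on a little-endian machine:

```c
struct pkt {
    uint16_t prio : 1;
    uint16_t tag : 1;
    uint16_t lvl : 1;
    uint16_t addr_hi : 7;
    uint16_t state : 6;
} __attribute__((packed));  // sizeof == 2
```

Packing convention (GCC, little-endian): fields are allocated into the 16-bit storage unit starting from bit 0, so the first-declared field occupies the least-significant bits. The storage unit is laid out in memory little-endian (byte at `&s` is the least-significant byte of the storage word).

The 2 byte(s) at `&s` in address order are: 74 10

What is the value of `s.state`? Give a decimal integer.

[0]=0x74 [1]=0x10 (little-endian) → word 0x1074
prio:1 @ bit 0 → (0x1074>>0)&0x1 = 0x0
tag:1 @ bit 1 → (0x1074>>1)&0x1 = 0x0
lvl:1 @ bit 2 → (0x1074>>2)&0x1 = 0x1
addr_hi:7 @ bit 3 → (0x1074>>3)&0x7f = 0xe
state:6 @ bit 10 → (0x1074>>10)&0x3f = 0x4  ←

4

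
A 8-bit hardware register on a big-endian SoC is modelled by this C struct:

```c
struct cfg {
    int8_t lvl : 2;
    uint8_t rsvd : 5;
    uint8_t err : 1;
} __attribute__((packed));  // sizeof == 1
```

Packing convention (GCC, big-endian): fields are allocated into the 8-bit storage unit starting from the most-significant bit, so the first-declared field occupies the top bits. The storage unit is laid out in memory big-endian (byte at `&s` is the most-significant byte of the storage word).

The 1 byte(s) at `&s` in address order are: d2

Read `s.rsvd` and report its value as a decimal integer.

[0]=0xd2 (big-endian) → word 0xd2
lvl:2 @ bit 6 → (0xd2>>6)&0x3 = 0x3
rsvd:5 @ bit 1 → (0xd2>>1)&0x1f = 0x9  ←
err:1 @ bit 0 → (0xd2>>0)&0x1 = 0x0

9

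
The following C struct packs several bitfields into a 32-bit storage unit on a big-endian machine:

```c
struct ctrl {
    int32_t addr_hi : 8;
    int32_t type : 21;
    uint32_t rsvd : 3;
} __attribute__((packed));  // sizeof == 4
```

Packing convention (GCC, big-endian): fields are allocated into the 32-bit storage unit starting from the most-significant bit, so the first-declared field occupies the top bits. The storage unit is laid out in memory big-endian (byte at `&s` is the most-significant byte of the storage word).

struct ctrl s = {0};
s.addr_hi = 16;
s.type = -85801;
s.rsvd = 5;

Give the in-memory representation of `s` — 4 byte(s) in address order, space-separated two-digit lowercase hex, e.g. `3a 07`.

10 f5 86 bd

addr_hi:8 = 16 → 0x10 << 24 → word 0x10000000
type:21 = -85801 → 0x1eb0d7 << 3 → word 0x10f586b8
rsvd:3 = 5 → 0x5 << 0 → word 0x10f586bd
word = 0x10f586bd → big-endian bytes:
  [0]=0x10  [1]=0xf5  [2]=0x86  [3]=0xbd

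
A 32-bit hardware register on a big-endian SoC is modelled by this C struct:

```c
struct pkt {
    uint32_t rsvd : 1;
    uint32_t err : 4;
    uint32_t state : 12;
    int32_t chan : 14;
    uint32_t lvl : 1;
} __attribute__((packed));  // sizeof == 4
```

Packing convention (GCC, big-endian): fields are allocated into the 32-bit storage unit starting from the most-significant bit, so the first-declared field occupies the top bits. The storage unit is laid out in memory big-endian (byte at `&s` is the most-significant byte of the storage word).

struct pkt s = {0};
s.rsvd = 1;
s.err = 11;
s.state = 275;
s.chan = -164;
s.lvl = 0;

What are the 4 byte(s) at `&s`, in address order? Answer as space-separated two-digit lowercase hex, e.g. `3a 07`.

[31+:1] rsvd=1 & 0x1 = 0x1; word=0x80000000
[27+:4] err=11 & 0xf = 0xb; word=0xd8000000
[15+:12] state=275 & 0xfff = 0x113; word=0xd8898000
[1+:14] chan=-164 & 0x3fff = 0x3f5c; word=0xd889feb8
[0+:1] lvl=0 & 0x1 = 0x0; word=0xd889feb8
word = 0xd889feb8 → big-endian bytes:
  [0]=0xd8  [1]=0x89  [2]=0xfe  [3]=0xb8

d8 89 fe b8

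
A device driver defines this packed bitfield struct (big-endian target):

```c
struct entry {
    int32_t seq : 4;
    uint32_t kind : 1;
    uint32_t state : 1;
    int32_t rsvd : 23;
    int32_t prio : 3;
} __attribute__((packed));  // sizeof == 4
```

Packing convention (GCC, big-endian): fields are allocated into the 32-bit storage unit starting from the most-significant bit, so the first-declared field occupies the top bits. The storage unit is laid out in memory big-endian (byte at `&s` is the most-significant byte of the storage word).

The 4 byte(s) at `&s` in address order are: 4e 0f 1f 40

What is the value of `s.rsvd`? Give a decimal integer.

-4070424

[0]=0x4e [1]=0x0f [2]=0x1f [3]=0x40 (big-endian) → word 0x4e0f1f40
seq:4 @ bit 28 → (0x4e0f1f40>>28)&0xf = 0x4
kind:1 @ bit 27 → (0x4e0f1f40>>27)&0x1 = 0x1
state:1 @ bit 26 → (0x4e0f1f40>>26)&0x1 = 0x1
rsvd:23 @ bit 3 → (0x4e0f1f40>>3)&0x7fffff = 0x41e3e8  ←
prio:3 @ bit 0 → (0x4e0f1f40>>0)&0x7 = 0x0
rsvd signed 23b, MSB=1: 4318184 - 8388608 = -4070424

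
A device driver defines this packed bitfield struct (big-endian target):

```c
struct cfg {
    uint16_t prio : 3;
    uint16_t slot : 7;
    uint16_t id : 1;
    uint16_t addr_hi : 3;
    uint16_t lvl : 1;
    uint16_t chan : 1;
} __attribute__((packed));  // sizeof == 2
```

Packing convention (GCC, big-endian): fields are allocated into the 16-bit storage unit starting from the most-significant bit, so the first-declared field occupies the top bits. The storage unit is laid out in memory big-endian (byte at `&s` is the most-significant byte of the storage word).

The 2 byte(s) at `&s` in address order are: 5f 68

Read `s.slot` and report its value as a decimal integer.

[0]=0x5f [1]=0x68 (big-endian) → word 0x5f68
prio:3 @ bit 13 → (0x5f68>>13)&0x7 = 0x2
slot:7 @ bit 6 → (0x5f68>>6)&0x7f = 0x7d  ←
id:1 @ bit 5 → (0x5f68>>5)&0x1 = 0x1
addr_hi:3 @ bit 2 → (0x5f68>>2)&0x7 = 0x2
lvl:1 @ bit 1 → (0x5f68>>1)&0x1 = 0x0
chan:1 @ bit 0 → (0x5f68>>0)&0x1 = 0x0

125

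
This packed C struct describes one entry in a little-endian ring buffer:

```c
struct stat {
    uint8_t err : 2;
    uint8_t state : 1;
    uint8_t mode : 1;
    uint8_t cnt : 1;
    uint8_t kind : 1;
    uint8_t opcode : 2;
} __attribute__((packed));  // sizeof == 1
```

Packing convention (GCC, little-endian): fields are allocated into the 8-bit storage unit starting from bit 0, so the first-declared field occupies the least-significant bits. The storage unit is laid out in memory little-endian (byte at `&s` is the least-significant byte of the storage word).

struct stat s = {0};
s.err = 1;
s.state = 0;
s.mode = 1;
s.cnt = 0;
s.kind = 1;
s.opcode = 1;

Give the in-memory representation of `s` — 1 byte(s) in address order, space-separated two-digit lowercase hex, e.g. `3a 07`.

[0+:2] err=1 & 0x3 = 0x1; word=0x01
[2+:1] state=0 & 0x1 = 0x0; word=0x01
[3+:1] mode=1 & 0x1 = 0x1; word=0x09
[4+:1] cnt=0 & 0x1 = 0x0; word=0x09
[5+:1] kind=1 & 0x1 = 0x1; word=0x29
[6+:2] opcode=1 & 0x3 = 0x1; word=0x69
word = 0x69 → little-endian bytes:
  [0]=0x69

69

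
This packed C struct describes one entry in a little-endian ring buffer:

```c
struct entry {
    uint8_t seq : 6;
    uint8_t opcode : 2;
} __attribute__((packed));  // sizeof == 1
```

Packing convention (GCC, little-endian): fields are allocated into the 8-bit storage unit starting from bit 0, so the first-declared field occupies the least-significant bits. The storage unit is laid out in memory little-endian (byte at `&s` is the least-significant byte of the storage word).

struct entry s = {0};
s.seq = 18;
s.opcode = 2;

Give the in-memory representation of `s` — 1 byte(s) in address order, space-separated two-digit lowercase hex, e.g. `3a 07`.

92

seq (6b) val=18 bits=0x12 at bit 0: 0x12
opcode (2b) val=2 bits=0x2 at bit 6: 0x92
word = 0x92 → little-endian bytes:
  [0]=0x92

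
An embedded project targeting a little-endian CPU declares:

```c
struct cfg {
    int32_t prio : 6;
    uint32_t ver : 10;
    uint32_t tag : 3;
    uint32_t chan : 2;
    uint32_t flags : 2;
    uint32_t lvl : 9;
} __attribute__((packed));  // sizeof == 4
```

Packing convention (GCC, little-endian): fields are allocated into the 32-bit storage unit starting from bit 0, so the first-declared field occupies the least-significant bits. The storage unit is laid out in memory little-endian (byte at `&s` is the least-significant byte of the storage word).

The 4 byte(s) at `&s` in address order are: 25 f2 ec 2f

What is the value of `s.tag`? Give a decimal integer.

4

[0]=0x25 [1]=0xf2 [2]=0xec [3]=0x2f (little-endian) → word 0x2fecf225
prio [0+:6] = (word>>0) & 0x3f = 37
ver [6+:10] = (word>>6) & 0x3ff = 968
tag [16+:3] = (word>>16) & 0x7 = 4  ←
chan [19+:2] = (word>>19) & 0x3 = 1
flags [21+:2] = (word>>21) & 0x3 = 3
lvl [23+:9] = (word>>23) & 0x1ff = 95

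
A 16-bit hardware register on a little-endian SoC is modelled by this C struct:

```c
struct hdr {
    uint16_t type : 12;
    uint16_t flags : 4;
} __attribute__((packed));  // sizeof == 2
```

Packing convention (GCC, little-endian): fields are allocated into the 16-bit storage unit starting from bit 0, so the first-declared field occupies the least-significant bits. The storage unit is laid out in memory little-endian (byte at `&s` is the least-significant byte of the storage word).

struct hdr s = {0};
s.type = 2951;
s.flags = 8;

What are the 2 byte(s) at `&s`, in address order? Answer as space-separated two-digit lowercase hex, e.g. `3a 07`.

87 8b

[0+:12] type=2951 & 0xfff = 0xb87; word=0x0b87
[12+:4] flags=8 & 0xf = 0x8; word=0x8b87
word = 0x8b87 → little-endian bytes:
  [0]=0x87  [1]=0x8b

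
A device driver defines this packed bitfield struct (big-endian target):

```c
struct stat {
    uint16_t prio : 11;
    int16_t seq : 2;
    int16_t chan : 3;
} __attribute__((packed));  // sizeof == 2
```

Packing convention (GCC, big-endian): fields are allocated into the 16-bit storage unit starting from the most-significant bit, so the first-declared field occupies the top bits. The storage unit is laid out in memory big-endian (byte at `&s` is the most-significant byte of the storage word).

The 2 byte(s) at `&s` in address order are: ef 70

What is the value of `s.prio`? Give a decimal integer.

1915

[0]=0xef [1]=0x70 (big-endian) → word 0xef70
prio:11 @ bit 5 → (0xef70>>5)&0x7ff = 0x77b  ←
seq:2 @ bit 3 → (0xef70>>3)&0x3 = 0x2
chan:3 @ bit 0 → (0xef70>>0)&0x7 = 0x0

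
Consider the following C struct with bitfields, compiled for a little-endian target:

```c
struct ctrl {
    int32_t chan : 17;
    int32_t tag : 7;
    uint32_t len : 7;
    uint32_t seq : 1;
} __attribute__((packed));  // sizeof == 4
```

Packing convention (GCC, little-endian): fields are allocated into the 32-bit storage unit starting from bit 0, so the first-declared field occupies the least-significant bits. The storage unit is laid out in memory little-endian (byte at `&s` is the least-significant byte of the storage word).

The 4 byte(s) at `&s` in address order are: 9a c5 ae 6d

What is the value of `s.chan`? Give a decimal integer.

[0]=0x9a [1]=0xc5 [2]=0xae [3]=0x6d (little-endian) → word 0x6daec59a
chan:17 @ bit 0 → (0x6daec59a>>0)&0x1ffff = 0xc59a  ←
tag:7 @ bit 17 → (0x6daec59a>>17)&0x7f = 0x57
len:7 @ bit 24 → (0x6daec59a>>24)&0x7f = 0x6d
seq:1 @ bit 31 → (0x6daec59a>>31)&0x1 = 0x0
chan signed 17b, MSB=0: value = 50586

50586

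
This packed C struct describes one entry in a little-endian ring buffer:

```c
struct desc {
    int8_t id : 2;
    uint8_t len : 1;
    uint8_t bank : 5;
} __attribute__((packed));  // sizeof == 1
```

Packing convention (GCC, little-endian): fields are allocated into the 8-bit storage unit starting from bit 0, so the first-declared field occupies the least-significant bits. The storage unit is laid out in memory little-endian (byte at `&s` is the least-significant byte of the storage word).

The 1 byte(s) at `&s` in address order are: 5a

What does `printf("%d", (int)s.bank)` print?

11

[0]=0x5a (little-endian) → word 0x5a
id [0+:2] = (word>>0) & 0x3 = 2
len [2+:1] = (word>>2) & 0x1 = 0
bank [3+:5] = (word>>3) & 0x1f = 11  ←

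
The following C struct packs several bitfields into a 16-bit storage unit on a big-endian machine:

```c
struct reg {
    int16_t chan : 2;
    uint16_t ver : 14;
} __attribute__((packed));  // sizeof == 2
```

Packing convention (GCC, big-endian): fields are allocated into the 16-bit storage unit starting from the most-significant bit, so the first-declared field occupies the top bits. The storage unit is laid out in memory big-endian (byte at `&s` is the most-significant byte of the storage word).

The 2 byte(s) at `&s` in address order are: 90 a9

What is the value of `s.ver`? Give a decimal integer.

[0]=0x90 [1]=0xa9 (big-endian) → word 0x90a9
chan [14+:2] = (word>>14) & 0x3 = 2
ver [0+:14] = (word>>0) & 0x3fff = 4265  ←

4265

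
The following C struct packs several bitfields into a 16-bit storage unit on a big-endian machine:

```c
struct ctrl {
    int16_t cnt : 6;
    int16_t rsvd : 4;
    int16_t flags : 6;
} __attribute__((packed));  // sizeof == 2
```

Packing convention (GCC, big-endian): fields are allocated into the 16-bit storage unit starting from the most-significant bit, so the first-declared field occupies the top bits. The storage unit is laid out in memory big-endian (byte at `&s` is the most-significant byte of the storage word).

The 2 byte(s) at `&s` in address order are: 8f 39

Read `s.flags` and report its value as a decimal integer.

-7

[0]=0x8f [1]=0x39 (big-endian) → word 0x8f39
cnt [10+:6] = (word>>10) & 0x3f = 35
rsvd [6+:4] = (word>>6) & 0xf = 12
flags [0+:6] = (word>>0) & 0x3f = 57  ←
flags signed 6b, MSB=1: 57 - 64 = -7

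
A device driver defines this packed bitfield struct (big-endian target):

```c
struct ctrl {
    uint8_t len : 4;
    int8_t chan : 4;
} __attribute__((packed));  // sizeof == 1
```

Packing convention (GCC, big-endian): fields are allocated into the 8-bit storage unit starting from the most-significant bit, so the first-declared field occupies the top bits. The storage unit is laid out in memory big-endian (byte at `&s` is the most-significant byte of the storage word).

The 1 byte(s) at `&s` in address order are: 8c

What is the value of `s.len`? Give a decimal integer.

8

[0]=0x8c (big-endian) → word 0x8c
len:4 @ bit 4 → (0x8c>>4)&0xf = 0x8  ←
chan:4 @ bit 0 → (0x8c>>0)&0xf = 0xc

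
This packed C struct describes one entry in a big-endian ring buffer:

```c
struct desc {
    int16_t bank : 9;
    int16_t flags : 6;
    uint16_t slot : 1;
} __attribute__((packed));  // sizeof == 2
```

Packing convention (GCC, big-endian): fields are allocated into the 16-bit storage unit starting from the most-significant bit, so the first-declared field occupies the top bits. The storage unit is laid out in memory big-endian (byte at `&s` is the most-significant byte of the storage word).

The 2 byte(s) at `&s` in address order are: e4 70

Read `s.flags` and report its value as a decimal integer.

[0]=0xe4 [1]=0x70 (big-endian) → word 0xe470
bank:9 @ bit 7 → (0xe470>>7)&0x1ff = 0x1c8
flags:6 @ bit 1 → (0xe470>>1)&0x3f = 0x38  ←
slot:1 @ bit 0 → (0xe470>>0)&0x1 = 0x0
flags signed 6b, MSB=1: 56 - 64 = -8

-8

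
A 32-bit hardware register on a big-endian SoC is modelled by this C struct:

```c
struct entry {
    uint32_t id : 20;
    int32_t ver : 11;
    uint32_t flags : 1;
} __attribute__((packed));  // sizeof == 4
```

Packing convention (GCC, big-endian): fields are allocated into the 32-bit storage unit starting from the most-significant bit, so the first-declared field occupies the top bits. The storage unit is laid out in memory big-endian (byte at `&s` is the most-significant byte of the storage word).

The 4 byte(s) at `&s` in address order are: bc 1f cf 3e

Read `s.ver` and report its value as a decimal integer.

-97

[0]=0xbc [1]=0x1f [2]=0xcf [3]=0x3e (big-endian) → word 0xbc1fcf3e
id:20 @ bit 12 → (0xbc1fcf3e>>12)&0xfffff = 0xbc1fc
ver:11 @ bit 1 → (0xbc1fcf3e>>1)&0x7ff = 0x79f  ←
flags:1 @ bit 0 → (0xbc1fcf3e>>0)&0x1 = 0x0
ver signed 11b, MSB=1: 1951 - 2048 = -97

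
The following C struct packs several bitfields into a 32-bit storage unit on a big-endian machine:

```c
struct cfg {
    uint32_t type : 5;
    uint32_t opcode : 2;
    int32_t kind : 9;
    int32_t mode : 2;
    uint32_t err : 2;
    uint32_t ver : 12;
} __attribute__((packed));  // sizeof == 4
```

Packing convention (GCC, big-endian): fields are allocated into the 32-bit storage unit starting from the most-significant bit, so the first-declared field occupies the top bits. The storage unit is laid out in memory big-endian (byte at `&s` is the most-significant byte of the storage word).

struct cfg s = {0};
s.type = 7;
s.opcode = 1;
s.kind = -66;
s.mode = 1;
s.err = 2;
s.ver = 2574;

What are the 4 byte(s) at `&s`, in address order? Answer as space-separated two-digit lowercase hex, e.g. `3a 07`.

[27+:5] type=7 & 0x1f = 0x7; word=0x38000000
[25+:2] opcode=1 & 0x3 = 0x1; word=0x3a000000
[16+:9] kind=-66 & 0x1ff = 0x1be; word=0x3bbe0000
[14+:2] mode=1 & 0x3 = 0x1; word=0x3bbe4000
[12+:2] err=2 & 0x3 = 0x2; word=0x3bbe6000
[0+:12] ver=2574 & 0xfff = 0xa0e; word=0x3bbe6a0e
word = 0x3bbe6a0e → big-endian bytes:
  [0]=0x3b  [1]=0xbe  [2]=0x6a  [3]=0x0e

3b be 6a 0e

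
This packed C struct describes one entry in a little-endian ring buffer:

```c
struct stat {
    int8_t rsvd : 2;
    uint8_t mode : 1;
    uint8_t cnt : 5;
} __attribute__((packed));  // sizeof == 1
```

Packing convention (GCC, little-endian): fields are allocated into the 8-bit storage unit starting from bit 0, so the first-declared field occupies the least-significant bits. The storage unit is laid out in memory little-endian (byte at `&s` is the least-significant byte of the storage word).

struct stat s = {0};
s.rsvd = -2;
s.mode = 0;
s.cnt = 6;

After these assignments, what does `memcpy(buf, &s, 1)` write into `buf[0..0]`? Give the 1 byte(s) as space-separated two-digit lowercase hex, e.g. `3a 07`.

32

[0+:2] rsvd=-2 & 0x3 = 0x2; word=0x02
[2+:1] mode=0 & 0x1 = 0x0; word=0x02
[3+:5] cnt=6 & 0x1f = 0x6; word=0x32
word = 0x32 → little-endian bytes:
  [0]=0x32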